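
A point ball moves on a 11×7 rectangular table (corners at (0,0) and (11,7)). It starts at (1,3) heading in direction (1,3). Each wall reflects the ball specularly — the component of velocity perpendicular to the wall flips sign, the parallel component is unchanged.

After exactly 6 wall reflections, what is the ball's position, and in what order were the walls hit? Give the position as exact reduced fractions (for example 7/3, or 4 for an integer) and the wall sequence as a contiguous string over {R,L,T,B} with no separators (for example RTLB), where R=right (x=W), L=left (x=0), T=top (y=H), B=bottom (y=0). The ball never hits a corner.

1. t=4/3 → T at (7/3,7); v=(1,-3)
2. t=7/3 → B at (14/3,0); v=(1,3)
3. t=7/3 → T at (7,7); v=(1,-3)
4. t=7/3 → B at (28/3,0); v=(1,3)
5. t=5/3 → R at (11,5); v=(-1,3)
6. t=2/3 → T at (31/3,7); v=(-1,-3)

Final position: (31/3,7)
Wall sequence: TBTBRT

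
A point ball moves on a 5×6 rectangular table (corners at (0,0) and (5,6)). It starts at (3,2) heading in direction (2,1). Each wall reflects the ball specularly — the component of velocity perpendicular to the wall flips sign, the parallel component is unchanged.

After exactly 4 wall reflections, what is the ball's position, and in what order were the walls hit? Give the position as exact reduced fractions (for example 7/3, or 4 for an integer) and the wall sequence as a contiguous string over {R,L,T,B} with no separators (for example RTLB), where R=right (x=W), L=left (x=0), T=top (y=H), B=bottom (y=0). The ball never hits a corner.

Final position: (5,4)
Wall sequence: RLTR

1. t=1 → R at (5,3); v=(-2,1)
2. t=5/2 → L at (0,11/2); v=(2,1)
3. t=1/2 → T at (1,6); v=(2,-1)
4. t=2 → R at (5,4); v=(-2,-1)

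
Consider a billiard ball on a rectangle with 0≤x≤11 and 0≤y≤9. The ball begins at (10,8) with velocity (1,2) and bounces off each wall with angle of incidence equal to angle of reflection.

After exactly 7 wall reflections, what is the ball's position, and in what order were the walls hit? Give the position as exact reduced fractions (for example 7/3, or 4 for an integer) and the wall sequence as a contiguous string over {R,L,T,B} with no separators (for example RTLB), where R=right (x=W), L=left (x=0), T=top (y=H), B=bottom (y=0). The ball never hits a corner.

1. t=1/2 → T at (21/2,9); v=(1,-2)
2. t=1/2 → R at (11,8); v=(-1,-2)
3. t=4 → B at (7,0); v=(-1,2)
4. t=9/2 → T at (5/2,9); v=(-1,-2)
5. t=5/2 → L at (0,4); v=(1,-2)
6. t=2 → B at (2,0); v=(1,2)
7. t=9/2 → T at (13/2,9); v=(1,-2)

Final position: (13/2,9)
Wall sequence: TRBTLBT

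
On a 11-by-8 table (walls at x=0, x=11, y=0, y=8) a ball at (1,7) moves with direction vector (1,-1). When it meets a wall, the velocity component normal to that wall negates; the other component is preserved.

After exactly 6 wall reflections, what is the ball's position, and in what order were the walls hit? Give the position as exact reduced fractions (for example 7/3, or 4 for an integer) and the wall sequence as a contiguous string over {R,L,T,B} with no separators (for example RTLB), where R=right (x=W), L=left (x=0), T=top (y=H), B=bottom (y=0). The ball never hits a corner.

Final position: (10,8)
Wall sequence: BRTLBT

1. t=7 → B at (8,0); v=(1,1)
2. t=3 → R at (11,3); v=(-1,1)
3. t=5 → T at (6,8); v=(-1,-1)
4. t=6 → L at (0,2); v=(1,-1)
5. t=2 → B at (2,0); v=(1,1)
6. t=8 → T at (10,8); v=(1,-1)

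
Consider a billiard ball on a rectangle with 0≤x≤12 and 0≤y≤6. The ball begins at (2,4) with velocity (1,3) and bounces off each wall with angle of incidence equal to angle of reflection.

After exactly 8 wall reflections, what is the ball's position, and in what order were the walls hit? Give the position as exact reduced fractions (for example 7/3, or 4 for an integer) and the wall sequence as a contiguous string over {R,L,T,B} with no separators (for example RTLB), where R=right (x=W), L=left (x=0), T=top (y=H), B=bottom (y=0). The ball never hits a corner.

1. t=2/3 → T at (8/3,6); v=(1,-3)
2. t=2 → B at (14/3,0); v=(1,3)
3. t=2 → T at (20/3,6); v=(1,-3)
4. t=2 → B at (26/3,0); v=(1,3)
5. t=2 → T at (32/3,6); v=(1,-3)
6. t=4/3 → R at (12,2); v=(-1,-3)
7. t=2/3 → B at (34/3,0); v=(-1,3)
8. t=2 → T at (28/3,6); v=(-1,-3)

Final position: (28/3,6)
Wall sequence: TBTBTRBT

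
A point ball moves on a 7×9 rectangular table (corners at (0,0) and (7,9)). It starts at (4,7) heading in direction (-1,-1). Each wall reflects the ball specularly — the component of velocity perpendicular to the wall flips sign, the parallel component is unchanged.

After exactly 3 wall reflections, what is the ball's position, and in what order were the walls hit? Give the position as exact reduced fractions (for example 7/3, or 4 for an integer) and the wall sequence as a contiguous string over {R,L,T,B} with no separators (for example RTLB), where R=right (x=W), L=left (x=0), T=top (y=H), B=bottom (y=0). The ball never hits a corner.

1. t=4 → L at (0,3); v=(1,-1)
2. t=3 → B at (3,0); v=(1,1)
3. t=4 → R at (7,4); v=(-1,1)

Final position: (7,4)
Wall sequence: LBR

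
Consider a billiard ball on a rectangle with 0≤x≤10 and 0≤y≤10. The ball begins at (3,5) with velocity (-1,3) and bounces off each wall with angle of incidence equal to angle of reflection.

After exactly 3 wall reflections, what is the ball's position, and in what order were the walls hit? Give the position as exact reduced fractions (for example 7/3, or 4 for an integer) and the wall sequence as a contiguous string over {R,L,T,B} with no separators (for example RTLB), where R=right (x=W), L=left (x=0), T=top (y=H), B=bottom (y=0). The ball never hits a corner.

1. t=5/3 → T at (4/3,10); v=(-1,-3)
2. t=4/3 → L at (0,6); v=(1,-3)
3. t=2 → B at (2,0); v=(1,3)

Final position: (2,0)
Wall sequence: TLB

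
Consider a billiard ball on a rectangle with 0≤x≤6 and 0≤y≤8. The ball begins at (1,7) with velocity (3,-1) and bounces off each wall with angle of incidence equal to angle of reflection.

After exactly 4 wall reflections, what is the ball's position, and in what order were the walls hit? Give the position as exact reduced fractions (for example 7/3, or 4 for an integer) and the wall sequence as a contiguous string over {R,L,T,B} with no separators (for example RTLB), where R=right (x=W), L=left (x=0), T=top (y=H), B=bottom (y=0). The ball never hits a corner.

Final position: (2,0)
Wall sequence: RLRB

1. t=5/3 → R at (6,16/3); v=(-3,-1)
2. t=2 → L at (0,10/3); v=(3,-1)
3. t=2 → R at (6,4/3); v=(-3,-1)
4. t=4/3 → B at (2,0); v=(-3,1)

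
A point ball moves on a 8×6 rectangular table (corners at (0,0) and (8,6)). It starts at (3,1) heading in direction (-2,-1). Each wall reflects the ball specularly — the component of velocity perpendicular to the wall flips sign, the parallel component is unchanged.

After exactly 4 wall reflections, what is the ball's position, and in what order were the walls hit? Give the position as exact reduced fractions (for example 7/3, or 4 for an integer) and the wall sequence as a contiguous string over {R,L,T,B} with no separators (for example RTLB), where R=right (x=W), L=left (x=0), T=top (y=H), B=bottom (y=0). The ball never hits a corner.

1. t=1 → B at (1,0); v=(-2,1)
2. t=1/2 → L at (0,1/2); v=(2,1)
3. t=4 → R at (8,9/2); v=(-2,1)
4. t=3/2 → T at (5,6); v=(-2,-1)

Final position: (5,6)
Wall sequence: BLRT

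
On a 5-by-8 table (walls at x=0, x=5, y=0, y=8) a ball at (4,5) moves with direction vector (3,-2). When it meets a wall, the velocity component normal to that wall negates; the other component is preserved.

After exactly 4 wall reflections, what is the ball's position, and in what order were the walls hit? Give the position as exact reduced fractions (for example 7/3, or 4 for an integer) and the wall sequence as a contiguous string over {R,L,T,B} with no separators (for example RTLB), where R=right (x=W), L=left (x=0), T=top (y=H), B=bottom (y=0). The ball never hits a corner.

1. t=1/3 → R at (5,13/3); v=(-3,-2)
2. t=5/3 → L at (0,1); v=(3,-2)
3. t=1/2 → B at (3/2,0); v=(3,2)
4. t=7/6 → R at (5,7/3); v=(-3,2)

Final position: (5,7/3)
Wall sequence: RLBR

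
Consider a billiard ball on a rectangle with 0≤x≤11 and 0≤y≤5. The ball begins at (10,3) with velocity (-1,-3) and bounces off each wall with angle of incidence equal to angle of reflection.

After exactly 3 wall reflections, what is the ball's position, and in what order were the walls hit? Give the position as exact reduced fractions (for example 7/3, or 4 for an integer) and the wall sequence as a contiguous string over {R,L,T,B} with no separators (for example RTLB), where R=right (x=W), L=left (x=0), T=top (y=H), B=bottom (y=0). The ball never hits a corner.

Final position: (17/3,0)
Wall sequence: BTB

1. t=1 → B at (9,0); v=(-1,3)
2. t=5/3 → T at (22/3,5); v=(-1,-3)
3. t=5/3 → B at (17/3,0); v=(-1,3)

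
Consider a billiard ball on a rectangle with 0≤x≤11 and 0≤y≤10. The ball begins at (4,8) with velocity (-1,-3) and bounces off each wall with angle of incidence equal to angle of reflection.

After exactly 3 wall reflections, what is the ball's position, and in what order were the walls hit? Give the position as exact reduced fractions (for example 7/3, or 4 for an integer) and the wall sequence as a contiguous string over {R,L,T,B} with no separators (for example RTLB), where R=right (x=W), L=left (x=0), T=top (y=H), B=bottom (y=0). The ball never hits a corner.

1. t=8/3 → B at (4/3,0); v=(-1,3)
2. t=4/3 → L at (0,4); v=(1,3)
3. t=2 → T at (2,10); v=(1,-3)

Final position: (2,10)
Wall sequence: BLT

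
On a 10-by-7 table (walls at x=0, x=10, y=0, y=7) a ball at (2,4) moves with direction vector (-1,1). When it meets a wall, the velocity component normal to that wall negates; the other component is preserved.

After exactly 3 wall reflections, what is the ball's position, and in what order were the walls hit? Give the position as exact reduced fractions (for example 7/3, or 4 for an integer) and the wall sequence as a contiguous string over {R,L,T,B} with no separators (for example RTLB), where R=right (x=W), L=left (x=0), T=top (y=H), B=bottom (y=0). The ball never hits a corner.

Final position: (8,0)
Wall sequence: LTB

1. t=2 → L at (0,6); v=(1,1)
2. t=1 → T at (1,7); v=(1,-1)
3. t=7 → B at (8,0); v=(1,1)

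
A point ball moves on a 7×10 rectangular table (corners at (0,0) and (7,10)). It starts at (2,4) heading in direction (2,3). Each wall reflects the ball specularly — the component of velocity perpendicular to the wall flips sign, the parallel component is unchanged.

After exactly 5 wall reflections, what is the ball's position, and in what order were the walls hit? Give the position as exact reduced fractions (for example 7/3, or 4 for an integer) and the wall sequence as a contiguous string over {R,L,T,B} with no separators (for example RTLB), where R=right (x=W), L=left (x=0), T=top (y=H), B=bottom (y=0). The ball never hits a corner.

1. t=2 → T at (6,10); v=(2,-3)
2. t=1/2 → R at (7,17/2); v=(-2,-3)
3. t=17/6 → B at (4/3,0); v=(-2,3)
4. t=2/3 → L at (0,2); v=(2,3)
5. t=8/3 → T at (16/3,10); v=(2,-3)

Final position: (16/3,10)
Wall sequence: TRBLT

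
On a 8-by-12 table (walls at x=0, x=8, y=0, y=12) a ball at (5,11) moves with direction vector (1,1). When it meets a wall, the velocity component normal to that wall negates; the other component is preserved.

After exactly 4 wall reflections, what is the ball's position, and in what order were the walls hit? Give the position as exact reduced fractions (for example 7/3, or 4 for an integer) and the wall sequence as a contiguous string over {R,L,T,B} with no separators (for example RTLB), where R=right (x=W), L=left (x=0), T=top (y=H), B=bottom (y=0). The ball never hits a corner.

1. t=1 → T at (6,12); v=(1,-1)
2. t=2 → R at (8,10); v=(-1,-1)
3. t=8 → L at (0,2); v=(1,-1)
4. t=2 → B at (2,0); v=(1,1)

Final position: (2,0)
Wall sequence: TRLB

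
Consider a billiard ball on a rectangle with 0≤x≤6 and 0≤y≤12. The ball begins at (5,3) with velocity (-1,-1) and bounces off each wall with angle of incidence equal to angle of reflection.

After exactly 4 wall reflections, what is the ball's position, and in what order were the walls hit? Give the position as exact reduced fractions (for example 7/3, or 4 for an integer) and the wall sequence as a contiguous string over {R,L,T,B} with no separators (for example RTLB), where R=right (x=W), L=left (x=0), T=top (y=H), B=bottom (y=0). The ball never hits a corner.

1. t=3 → B at (2,0); v=(-1,1)
2. t=2 → L at (0,2); v=(1,1)
3. t=6 → R at (6,8); v=(-1,1)
4. t=4 → T at (2,12); v=(-1,-1)

Final position: (2,12)
Wall sequence: BLRT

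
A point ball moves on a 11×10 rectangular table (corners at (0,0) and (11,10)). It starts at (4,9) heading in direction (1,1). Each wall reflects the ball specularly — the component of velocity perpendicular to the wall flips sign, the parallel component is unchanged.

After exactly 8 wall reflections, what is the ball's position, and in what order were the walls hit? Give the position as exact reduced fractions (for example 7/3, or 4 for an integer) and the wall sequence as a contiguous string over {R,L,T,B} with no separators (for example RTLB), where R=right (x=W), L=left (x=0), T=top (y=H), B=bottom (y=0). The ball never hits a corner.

1. t=1 → T at (5,10); v=(1,-1)
2. t=6 → R at (11,4); v=(-1,-1)
3. t=4 → B at (7,0); v=(-1,1)
4. t=7 → L at (0,7); v=(1,1)
5. t=3 → T at (3,10); v=(1,-1)
6. t=8 → R at (11,2); v=(-1,-1)
7. t=2 → B at (9,0); v=(-1,1)
8. t=9 → L at (0,9); v=(1,1)

Final position: (0,9)
Wall sequence: TRBLTRBL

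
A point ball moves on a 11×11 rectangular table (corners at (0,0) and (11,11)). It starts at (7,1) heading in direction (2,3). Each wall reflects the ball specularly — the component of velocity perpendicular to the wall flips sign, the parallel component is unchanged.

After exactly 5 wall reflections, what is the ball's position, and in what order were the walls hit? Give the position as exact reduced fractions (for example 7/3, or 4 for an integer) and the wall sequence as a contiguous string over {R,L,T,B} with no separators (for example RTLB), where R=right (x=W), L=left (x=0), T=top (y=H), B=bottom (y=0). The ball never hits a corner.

Final position: (19/3,11)
Wall sequence: RTBLT

1. t=2 → R at (11,7); v=(-2,3)
2. t=4/3 → T at (25/3,11); v=(-2,-3)
3. t=11/3 → B at (1,0); v=(-2,3)
4. t=1/2 → L at (0,3/2); v=(2,3)
5. t=19/6 → T at (19/3,11); v=(2,-3)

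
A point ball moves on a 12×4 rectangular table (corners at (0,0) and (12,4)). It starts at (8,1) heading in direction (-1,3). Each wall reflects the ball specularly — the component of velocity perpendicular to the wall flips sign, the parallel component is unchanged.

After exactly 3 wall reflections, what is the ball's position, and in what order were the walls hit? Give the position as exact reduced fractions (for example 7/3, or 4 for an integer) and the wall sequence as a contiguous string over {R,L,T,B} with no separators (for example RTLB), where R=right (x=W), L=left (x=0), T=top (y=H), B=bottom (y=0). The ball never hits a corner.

Final position: (13/3,4)
Wall sequence: TBT

1. t=1 → T at (7,4); v=(-1,-3)
2. t=4/3 → B at (17/3,0); v=(-1,3)
3. t=4/3 → T at (13/3,4); v=(-1,-3)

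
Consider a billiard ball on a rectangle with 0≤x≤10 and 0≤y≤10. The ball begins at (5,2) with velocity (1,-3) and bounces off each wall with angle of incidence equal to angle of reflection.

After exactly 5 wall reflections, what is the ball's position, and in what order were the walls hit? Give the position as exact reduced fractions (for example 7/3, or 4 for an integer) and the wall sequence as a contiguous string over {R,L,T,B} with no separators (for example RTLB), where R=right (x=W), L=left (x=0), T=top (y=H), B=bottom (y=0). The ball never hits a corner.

Final position: (13/3,10)
Wall sequence: BTRBT

1. t=2/3 → B at (17/3,0); v=(1,3)
2. t=10/3 → T at (9,10); v=(1,-3)
3. t=1 → R at (10,7); v=(-1,-3)
4. t=7/3 → B at (23/3,0); v=(-1,3)
5. t=10/3 → T at (13/3,10); v=(-1,-3)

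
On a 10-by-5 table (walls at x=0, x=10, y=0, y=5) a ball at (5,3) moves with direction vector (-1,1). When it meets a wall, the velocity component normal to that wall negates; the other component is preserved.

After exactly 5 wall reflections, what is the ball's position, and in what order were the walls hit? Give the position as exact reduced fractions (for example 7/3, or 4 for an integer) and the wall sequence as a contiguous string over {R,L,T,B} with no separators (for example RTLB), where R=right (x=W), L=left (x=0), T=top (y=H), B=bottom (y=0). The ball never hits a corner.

1. t=2 → T at (3,5); v=(-1,-1)
2. t=3 → L at (0,2); v=(1,-1)
3. t=2 → B at (2,0); v=(1,1)
4. t=5 → T at (7,5); v=(1,-1)
5. t=3 → R at (10,2); v=(-1,-1)

Final position: (10,2)
Wall sequence: TLBTR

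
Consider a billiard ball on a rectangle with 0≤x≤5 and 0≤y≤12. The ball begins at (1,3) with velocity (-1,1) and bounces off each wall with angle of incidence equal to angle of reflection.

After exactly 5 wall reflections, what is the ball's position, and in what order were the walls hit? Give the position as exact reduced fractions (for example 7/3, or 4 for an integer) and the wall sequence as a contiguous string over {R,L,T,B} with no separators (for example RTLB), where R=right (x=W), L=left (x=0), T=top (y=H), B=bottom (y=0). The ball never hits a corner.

Final position: (5,5)
Wall sequence: LRTLR

1. t=1 → L at (0,4); v=(1,1)
2. t=5 → R at (5,9); v=(-1,1)
3. t=3 → T at (2,12); v=(-1,-1)
4. t=2 → L at (0,10); v=(1,-1)
5. t=5 → R at (5,5); v=(-1,-1)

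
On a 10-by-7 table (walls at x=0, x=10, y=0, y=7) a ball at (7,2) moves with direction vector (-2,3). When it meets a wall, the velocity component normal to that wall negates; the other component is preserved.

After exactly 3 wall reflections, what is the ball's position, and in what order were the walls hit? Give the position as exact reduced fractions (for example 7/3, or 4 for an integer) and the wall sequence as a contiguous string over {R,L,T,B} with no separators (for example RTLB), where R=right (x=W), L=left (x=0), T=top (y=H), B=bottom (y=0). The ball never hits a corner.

Final position: (1,0)
Wall sequence: TLB

1. t=5/3 → T at (11/3,7); v=(-2,-3)
2. t=11/6 → L at (0,3/2); v=(2,-3)
3. t=1/2 → B at (1,0); v=(2,3)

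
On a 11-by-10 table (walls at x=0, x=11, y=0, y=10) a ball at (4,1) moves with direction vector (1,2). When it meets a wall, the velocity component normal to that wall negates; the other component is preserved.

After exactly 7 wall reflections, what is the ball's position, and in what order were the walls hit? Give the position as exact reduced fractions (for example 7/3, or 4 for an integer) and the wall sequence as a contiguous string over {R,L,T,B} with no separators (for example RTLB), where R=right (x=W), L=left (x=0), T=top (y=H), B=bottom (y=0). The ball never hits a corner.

Final position: (13/2,10)
Wall sequence: TRBTLBT

1. t=9/2 → T at (17/2,10); v=(1,-2)
2. t=5/2 → R at (11,5); v=(-1,-2)
3. t=5/2 → B at (17/2,0); v=(-1,2)
4. t=5 → T at (7/2,10); v=(-1,-2)
5. t=7/2 → L at (0,3); v=(1,-2)
6. t=3/2 → B at (3/2,0); v=(1,2)
7. t=5 → T at (13/2,10); v=(1,-2)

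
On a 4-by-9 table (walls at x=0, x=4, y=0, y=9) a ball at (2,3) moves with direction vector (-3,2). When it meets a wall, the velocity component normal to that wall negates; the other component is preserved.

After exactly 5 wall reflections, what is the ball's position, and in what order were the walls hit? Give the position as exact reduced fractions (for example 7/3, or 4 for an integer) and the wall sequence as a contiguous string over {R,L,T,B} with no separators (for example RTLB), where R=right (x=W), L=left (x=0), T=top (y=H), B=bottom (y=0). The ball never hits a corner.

1. t=2/3 → L at (0,13/3); v=(3,2)
2. t=4/3 → R at (4,7); v=(-3,2)
3. t=1 → T at (1,9); v=(-3,-2)
4. t=1/3 → L at (0,25/3); v=(3,-2)
5. t=4/3 → R at (4,17/3); v=(-3,-2)

Final position: (4,17/3)
Wall sequence: LRTLR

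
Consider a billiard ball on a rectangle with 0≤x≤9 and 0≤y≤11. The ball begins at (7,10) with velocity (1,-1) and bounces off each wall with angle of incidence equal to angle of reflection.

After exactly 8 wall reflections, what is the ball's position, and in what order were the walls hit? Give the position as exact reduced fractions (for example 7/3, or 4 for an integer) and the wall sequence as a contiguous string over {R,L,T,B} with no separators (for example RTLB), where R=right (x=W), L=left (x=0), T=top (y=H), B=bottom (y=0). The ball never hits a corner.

1. t=2 → R at (9,8); v=(-1,-1)
2. t=8 → B at (1,0); v=(-1,1)
3. t=1 → L at (0,1); v=(1,1)
4. t=9 → R at (9,10); v=(-1,1)
5. t=1 → T at (8,11); v=(-1,-1)
6. t=8 → L at (0,3); v=(1,-1)
7. t=3 → B at (3,0); v=(1,1)
8. t=6 → R at (9,6); v=(-1,1)

Final position: (9,6)
Wall sequence: RBLRTLBR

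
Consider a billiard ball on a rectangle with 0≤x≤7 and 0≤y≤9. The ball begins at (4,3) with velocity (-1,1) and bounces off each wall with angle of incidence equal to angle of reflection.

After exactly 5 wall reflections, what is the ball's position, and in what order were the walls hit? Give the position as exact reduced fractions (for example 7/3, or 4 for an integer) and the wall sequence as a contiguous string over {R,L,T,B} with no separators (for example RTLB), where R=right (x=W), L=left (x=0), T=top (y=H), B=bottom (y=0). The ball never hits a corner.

Final position: (0,3)
Wall sequence: LTRBL

1. t=4 → L at (0,7); v=(1,1)
2. t=2 → T at (2,9); v=(1,-1)
3. t=5 → R at (7,4); v=(-1,-1)
4. t=4 → B at (3,0); v=(-1,1)
5. t=3 → L at (0,3); v=(1,1)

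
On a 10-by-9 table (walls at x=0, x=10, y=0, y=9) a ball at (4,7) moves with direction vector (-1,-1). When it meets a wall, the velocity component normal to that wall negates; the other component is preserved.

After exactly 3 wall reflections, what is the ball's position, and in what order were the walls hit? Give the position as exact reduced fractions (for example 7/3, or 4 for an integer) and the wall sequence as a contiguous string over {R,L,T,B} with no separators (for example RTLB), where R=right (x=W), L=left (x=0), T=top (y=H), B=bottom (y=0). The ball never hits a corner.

1. t=4 → L at (0,3); v=(1,-1)
2. t=3 → B at (3,0); v=(1,1)
3. t=7 → R at (10,7); v=(-1,1)

Final position: (10,7)
Wall sequence: LBR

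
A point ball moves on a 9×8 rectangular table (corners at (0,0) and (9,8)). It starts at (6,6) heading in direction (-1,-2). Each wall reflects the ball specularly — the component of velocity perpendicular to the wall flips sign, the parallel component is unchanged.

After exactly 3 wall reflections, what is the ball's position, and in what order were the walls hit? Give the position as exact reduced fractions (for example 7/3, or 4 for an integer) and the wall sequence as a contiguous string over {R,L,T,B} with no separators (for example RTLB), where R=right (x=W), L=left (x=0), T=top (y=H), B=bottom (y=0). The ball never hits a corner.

Final position: (1,8)
Wall sequence: BLT

1. t=3 → B at (3,0); v=(-1,2)
2. t=3 → L at (0,6); v=(1,2)
3. t=1 → T at (1,8); v=(1,-2)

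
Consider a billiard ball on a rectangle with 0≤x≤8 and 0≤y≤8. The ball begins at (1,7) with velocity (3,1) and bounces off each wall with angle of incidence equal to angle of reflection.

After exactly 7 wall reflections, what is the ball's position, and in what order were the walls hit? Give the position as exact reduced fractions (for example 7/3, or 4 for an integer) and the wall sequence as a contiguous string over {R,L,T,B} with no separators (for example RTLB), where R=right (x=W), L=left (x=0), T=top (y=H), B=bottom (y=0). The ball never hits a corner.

Final position: (8,4)
Wall sequence: TRLRBLR

1. t=1 → T at (4,8); v=(3,-1)
2. t=4/3 → R at (8,20/3); v=(-3,-1)
3. t=8/3 → L at (0,4); v=(3,-1)
4. t=8/3 → R at (8,4/3); v=(-3,-1)
5. t=4/3 → B at (4,0); v=(-3,1)
6. t=4/3 → L at (0,4/3); v=(3,1)
7. t=8/3 → R at (8,4); v=(-3,1)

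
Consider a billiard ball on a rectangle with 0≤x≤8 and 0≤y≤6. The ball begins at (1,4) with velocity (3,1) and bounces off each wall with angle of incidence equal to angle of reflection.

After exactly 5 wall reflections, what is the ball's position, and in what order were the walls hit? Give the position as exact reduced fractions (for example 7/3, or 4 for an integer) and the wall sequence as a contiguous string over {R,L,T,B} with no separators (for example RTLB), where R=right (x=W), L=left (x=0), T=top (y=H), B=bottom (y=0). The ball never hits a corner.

Final position: (7,0)
Wall sequence: TRLRB

1. t=2 → T at (7,6); v=(3,-1)
2. t=1/3 → R at (8,17/3); v=(-3,-1)
3. t=8/3 → L at (0,3); v=(3,-1)
4. t=8/3 → R at (8,1/3); v=(-3,-1)
5. t=1/3 → B at (7,0); v=(-3,1)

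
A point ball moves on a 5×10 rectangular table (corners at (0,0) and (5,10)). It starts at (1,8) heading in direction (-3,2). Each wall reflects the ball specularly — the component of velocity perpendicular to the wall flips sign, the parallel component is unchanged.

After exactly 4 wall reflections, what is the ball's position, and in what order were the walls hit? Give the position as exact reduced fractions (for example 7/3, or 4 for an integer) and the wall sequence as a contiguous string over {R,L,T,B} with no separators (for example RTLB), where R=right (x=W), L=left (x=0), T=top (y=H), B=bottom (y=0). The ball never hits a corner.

1. t=1/3 → L at (0,26/3); v=(3,2)
2. t=2/3 → T at (2,10); v=(3,-2)
3. t=1 → R at (5,8); v=(-3,-2)
4. t=5/3 → L at (0,14/3); v=(3,-2)

Final position: (0,14/3)
Wall sequence: LTRL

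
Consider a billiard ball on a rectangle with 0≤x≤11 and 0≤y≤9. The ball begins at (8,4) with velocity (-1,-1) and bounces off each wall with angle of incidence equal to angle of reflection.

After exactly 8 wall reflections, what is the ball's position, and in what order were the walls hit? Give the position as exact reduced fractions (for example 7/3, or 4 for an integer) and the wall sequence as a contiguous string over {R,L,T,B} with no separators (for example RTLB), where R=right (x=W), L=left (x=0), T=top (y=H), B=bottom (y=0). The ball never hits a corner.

Final position: (10,0)
Wall sequence: BLTRBLTB

1. t=4 → B at (4,0); v=(-1,1)
2. t=4 → L at (0,4); v=(1,1)
3. t=5 → T at (5,9); v=(1,-1)
4. t=6 → R at (11,3); v=(-1,-1)
5. t=3 → B at (8,0); v=(-1,1)
6. t=8 → L at (0,8); v=(1,1)
7. t=1 → T at (1,9); v=(1,-1)
8. t=9 → B at (10,0); v=(1,1)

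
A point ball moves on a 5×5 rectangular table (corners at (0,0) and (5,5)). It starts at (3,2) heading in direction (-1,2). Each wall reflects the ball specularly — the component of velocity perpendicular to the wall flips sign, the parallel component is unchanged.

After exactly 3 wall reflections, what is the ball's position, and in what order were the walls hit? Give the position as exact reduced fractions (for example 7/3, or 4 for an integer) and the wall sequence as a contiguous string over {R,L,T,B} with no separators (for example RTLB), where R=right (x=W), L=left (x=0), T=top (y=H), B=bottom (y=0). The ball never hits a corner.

1. t=3/2 → T at (3/2,5); v=(-1,-2)
2. t=3/2 → L at (0,2); v=(1,-2)
3. t=1 → B at (1,0); v=(1,2)

Final position: (1,0)
Wall sequence: TLB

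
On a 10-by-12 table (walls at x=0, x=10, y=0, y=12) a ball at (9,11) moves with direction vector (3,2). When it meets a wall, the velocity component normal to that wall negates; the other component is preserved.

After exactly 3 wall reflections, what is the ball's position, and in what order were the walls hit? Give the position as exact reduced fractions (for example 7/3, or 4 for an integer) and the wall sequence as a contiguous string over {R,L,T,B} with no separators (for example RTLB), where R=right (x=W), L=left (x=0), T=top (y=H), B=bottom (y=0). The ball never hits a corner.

Final position: (0,17/3)
Wall sequence: RTL

1. t=1/3 → R at (10,35/3); v=(-3,2)
2. t=1/6 → T at (19/2,12); v=(-3,-2)
3. t=19/6 → L at (0,17/3); v=(3,-2)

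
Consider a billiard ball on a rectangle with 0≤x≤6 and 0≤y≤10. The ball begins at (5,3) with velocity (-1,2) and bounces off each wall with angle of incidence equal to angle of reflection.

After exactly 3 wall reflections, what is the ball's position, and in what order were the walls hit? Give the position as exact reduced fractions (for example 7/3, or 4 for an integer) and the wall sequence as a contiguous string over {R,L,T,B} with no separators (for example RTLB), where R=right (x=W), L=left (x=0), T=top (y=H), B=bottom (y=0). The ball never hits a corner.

Final position: (7/2,0)
Wall sequence: TLB

1. t=7/2 → T at (3/2,10); v=(-1,-2)
2. t=3/2 → L at (0,7); v=(1,-2)
3. t=7/2 → B at (7/2,0); v=(1,2)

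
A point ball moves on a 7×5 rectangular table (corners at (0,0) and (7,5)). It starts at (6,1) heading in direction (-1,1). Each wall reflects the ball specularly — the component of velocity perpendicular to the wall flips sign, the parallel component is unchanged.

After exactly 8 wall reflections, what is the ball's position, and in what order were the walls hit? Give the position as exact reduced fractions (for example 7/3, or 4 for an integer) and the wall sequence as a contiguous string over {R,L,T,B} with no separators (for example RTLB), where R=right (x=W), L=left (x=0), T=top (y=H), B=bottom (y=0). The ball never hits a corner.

Final position: (4,5)
Wall sequence: TLBRTBLT

1. t=4 → T at (2,5); v=(-1,-1)
2. t=2 → L at (0,3); v=(1,-1)
3. t=3 → B at (3,0); v=(1,1)
4. t=4 → R at (7,4); v=(-1,1)
5. t=1 → T at (6,5); v=(-1,-1)
6. t=5 → B at (1,0); v=(-1,1)
7. t=1 → L at (0,1); v=(1,1)
8. t=4 → T at (4,5); v=(1,-1)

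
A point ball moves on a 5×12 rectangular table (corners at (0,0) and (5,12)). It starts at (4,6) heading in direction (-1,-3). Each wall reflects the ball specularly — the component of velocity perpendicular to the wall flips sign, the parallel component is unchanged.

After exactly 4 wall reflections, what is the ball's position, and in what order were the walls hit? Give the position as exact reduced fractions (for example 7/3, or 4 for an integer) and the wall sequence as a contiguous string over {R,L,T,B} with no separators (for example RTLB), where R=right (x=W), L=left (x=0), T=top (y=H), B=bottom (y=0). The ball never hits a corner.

Final position: (5,3)
Wall sequence: BLTR

1. t=2 → B at (2,0); v=(-1,3)
2. t=2 → L at (0,6); v=(1,3)
3. t=2 → T at (2,12); v=(1,-3)
4. t=3 → R at (5,3); v=(-1,-3)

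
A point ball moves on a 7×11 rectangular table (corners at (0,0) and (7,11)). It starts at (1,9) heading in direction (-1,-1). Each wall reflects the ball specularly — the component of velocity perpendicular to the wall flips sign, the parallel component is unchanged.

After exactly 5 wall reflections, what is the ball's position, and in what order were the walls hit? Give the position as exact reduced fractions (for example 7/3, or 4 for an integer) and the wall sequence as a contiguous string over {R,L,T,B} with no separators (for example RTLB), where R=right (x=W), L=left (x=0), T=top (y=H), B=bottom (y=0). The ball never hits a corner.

Final position: (5,11)
Wall sequence: LRBLT

1. t=1 → L at (0,8); v=(1,-1)
2. t=7 → R at (7,1); v=(-1,-1)
3. t=1 → B at (6,0); v=(-1,1)
4. t=6 → L at (0,6); v=(1,1)
5. t=5 → T at (5,11); v=(1,-1)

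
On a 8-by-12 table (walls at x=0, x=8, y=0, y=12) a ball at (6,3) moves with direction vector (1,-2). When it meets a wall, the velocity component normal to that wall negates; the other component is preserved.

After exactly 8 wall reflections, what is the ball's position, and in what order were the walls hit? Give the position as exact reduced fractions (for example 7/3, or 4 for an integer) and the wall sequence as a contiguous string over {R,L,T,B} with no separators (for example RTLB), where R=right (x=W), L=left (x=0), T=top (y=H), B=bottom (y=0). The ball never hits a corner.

1. t=3/2 → B at (15/2,0); v=(1,2)
2. t=1/2 → R at (8,1); v=(-1,2)
3. t=11/2 → T at (5/2,12); v=(-1,-2)
4. t=5/2 → L at (0,7); v=(1,-2)
5. t=7/2 → B at (7/2,0); v=(1,2)
6. t=9/2 → R at (8,9); v=(-1,2)
7. t=3/2 → T at (13/2,12); v=(-1,-2)
8. t=6 → B at (1/2,0); v=(-1,2)

Final position: (1/2,0)
Wall sequence: BRTLBRTB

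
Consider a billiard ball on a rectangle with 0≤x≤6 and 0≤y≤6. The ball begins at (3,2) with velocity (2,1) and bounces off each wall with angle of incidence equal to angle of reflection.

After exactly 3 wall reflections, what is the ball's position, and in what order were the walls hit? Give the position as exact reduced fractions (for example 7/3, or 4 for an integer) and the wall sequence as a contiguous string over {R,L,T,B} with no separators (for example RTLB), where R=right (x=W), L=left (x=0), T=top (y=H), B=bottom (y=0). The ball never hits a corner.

1. t=3/2 → R at (6,7/2); v=(-2,1)
2. t=5/2 → T at (1,6); v=(-2,-1)
3. t=1/2 → L at (0,11/2); v=(2,-1)

Final position: (0,11/2)
Wall sequence: RTL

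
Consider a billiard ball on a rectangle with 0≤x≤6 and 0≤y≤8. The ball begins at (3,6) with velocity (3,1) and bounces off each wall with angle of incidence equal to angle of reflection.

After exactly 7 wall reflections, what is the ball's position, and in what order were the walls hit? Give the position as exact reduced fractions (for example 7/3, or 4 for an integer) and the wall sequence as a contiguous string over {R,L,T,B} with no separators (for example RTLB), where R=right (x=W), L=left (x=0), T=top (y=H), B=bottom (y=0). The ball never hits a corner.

Final position: (3,0)
Wall sequence: RTLRLRB

1. t=1 → R at (6,7); v=(-3,1)
2. t=1 → T at (3,8); v=(-3,-1)
3. t=1 → L at (0,7); v=(3,-1)
4. t=2 → R at (6,5); v=(-3,-1)
5. t=2 → L at (0,3); v=(3,-1)
6. t=2 → R at (6,1); v=(-3,-1)
7. t=1 → B at (3,0); v=(-3,1)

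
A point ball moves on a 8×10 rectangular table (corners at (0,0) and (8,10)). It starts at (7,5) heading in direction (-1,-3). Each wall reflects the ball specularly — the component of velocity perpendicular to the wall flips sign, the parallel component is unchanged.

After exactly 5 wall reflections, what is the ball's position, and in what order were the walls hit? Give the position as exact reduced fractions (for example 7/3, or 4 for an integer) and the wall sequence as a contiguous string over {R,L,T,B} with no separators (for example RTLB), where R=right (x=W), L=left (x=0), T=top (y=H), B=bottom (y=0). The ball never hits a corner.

Final position: (14/3,10)
Wall sequence: BTLBT

1. t=5/3 → B at (16/3,0); v=(-1,3)
2. t=10/3 → T at (2,10); v=(-1,-3)
3. t=2 → L at (0,4); v=(1,-3)
4. t=4/3 → B at (4/3,0); v=(1,3)
5. t=10/3 → T at (14/3,10); v=(1,-3)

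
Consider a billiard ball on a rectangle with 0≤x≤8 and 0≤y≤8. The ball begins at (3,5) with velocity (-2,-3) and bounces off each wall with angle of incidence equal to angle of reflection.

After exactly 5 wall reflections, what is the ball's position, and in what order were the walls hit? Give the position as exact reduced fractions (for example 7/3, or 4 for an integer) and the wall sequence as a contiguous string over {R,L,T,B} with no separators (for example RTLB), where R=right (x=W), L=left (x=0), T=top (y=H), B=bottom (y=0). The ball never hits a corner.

Final position: (5,0)
Wall sequence: LBTRB

1. t=3/2 → L at (0,1/2); v=(2,-3)
2. t=1/6 → B at (1/3,0); v=(2,3)
3. t=8/3 → T at (17/3,8); v=(2,-3)
4. t=7/6 → R at (8,9/2); v=(-2,-3)
5. t=3/2 → B at (5,0); v=(-2,3)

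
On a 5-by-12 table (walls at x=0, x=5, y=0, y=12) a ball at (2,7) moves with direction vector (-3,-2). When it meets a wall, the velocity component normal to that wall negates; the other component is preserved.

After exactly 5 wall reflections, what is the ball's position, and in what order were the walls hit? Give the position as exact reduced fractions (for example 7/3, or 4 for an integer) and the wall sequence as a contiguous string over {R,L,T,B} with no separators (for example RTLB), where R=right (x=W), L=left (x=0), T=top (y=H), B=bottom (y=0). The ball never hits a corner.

1. t=2/3 → L at (0,17/3); v=(3,-2)
2. t=5/3 → R at (5,7/3); v=(-3,-2)
3. t=7/6 → B at (3/2,0); v=(-3,2)
4. t=1/2 → L at (0,1); v=(3,2)
5. t=5/3 → R at (5,13/3); v=(-3,2)

Final position: (5,13/3)
Wall sequence: LRBLR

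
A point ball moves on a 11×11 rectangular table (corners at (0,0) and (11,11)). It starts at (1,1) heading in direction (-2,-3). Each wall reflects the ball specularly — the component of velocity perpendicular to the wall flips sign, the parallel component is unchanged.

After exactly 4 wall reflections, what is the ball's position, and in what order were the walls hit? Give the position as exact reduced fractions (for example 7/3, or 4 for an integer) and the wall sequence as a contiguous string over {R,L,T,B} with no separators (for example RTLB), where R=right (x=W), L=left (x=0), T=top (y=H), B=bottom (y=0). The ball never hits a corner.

1. t=1/3 → B at (1/3,0); v=(-2,3)
2. t=1/6 → L at (0,1/2); v=(2,3)
3. t=7/2 → T at (7,11); v=(2,-3)
4. t=2 → R at (11,5); v=(-2,-3)

Final position: (11,5)
Wall sequence: BLTR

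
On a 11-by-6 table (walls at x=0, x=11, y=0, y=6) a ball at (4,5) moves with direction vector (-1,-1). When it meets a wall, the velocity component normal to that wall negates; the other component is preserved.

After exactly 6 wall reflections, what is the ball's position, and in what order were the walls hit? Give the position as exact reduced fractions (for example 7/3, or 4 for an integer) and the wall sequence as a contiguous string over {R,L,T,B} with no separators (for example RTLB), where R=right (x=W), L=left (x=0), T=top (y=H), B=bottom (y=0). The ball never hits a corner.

1. t=4 → L at (0,1); v=(1,-1)
2. t=1 → B at (1,0); v=(1,1)
3. t=6 → T at (7,6); v=(1,-1)
4. t=4 → R at (11,2); v=(-1,-1)
5. t=2 → B at (9,0); v=(-1,1)
6. t=6 → T at (3,6); v=(-1,-1)

Final position: (3,6)
Wall sequence: LBTRBT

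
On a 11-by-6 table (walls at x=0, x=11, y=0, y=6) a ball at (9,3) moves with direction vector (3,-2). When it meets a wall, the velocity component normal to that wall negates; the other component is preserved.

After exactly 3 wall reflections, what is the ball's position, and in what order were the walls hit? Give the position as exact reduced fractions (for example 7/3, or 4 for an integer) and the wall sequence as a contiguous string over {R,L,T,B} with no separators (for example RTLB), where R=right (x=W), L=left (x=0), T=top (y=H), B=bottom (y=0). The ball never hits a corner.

Final position: (0,17/3)
Wall sequence: RBL

1. t=2/3 → R at (11,5/3); v=(-3,-2)
2. t=5/6 → B at (17/2,0); v=(-3,2)
3. t=17/6 → L at (0,17/3); v=(3,2)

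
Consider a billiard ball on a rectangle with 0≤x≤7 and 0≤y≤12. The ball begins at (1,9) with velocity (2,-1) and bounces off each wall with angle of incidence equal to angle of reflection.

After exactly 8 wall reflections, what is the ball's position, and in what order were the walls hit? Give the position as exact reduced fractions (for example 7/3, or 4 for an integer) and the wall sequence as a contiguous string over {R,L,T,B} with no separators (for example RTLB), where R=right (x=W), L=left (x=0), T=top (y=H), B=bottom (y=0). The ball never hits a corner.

1. t=3 → R at (7,6); v=(-2,-1)
2. t=7/2 → L at (0,5/2); v=(2,-1)
3. t=5/2 → B at (5,0); v=(2,1)
4. t=1 → R at (7,1); v=(-2,1)
5. t=7/2 → L at (0,9/2); v=(2,1)
6. t=7/2 → R at (7,8); v=(-2,1)
7. t=7/2 → L at (0,23/2); v=(2,1)
8. t=1/2 → T at (1,12); v=(2,-1)

Final position: (1,12)
Wall sequence: RLBRLRLT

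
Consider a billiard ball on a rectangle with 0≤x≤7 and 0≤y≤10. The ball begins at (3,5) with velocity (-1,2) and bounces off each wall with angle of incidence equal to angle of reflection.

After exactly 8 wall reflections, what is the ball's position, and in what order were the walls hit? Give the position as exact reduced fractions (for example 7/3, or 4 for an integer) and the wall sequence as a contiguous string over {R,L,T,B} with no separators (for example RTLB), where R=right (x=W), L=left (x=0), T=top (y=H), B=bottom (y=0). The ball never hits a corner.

Final position: (11/2,10)
Wall sequence: TLBRTLBT

1. t=5/2 → T at (1/2,10); v=(-1,-2)
2. t=1/2 → L at (0,9); v=(1,-2)
3. t=9/2 → B at (9/2,0); v=(1,2)
4. t=5/2 → R at (7,5); v=(-1,2)
5. t=5/2 → T at (9/2,10); v=(-1,-2)
6. t=9/2 → L at (0,1); v=(1,-2)
7. t=1/2 → B at (1/2,0); v=(1,2)
8. t=5 → T at (11/2,10); v=(1,-2)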